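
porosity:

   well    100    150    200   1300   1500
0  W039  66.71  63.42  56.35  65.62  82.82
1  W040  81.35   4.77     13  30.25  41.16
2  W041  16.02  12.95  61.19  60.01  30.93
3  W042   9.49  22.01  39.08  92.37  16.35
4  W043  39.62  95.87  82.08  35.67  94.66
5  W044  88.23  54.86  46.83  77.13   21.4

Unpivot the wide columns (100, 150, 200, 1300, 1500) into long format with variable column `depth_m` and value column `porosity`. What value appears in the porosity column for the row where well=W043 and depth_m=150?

Unpivoting turns each (well, wide-column) pair into one long row.
The wide cell at row W043, column 150 holds 95.87, so the long row (W043, 150) has porosity=95.87.

95.87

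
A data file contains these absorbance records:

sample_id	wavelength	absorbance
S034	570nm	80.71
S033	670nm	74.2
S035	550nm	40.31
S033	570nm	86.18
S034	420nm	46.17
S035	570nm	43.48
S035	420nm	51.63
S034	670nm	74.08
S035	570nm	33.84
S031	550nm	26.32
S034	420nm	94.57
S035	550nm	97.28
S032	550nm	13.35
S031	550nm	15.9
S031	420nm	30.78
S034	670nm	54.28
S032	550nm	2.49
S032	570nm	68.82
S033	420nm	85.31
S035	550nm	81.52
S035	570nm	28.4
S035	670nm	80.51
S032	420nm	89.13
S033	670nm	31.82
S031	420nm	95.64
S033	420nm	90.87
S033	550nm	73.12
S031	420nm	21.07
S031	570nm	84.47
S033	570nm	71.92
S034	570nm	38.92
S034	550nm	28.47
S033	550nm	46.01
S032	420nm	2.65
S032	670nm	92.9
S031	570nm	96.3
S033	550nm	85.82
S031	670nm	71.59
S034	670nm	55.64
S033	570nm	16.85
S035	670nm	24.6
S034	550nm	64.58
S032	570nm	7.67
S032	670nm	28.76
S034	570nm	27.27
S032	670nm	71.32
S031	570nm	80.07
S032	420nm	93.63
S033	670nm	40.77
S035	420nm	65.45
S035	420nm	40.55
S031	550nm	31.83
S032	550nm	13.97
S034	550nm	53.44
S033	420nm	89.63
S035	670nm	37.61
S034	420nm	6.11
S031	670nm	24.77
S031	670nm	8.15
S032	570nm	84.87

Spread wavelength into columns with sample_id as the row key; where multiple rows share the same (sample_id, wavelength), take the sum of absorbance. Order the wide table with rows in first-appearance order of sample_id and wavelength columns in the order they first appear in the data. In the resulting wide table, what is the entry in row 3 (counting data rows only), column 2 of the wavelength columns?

With rows in first-appearance order of sample_id, row 3 is sample_id=S035. wavelength columns in first-appearance order: 570nm, 670nm, 550nm, 420nm; column 2 is 670nm.
Long rows with sample_id=S035, wavelength=670nm: 80.51 + 24.6 + 37.61 = 142.72.

142.72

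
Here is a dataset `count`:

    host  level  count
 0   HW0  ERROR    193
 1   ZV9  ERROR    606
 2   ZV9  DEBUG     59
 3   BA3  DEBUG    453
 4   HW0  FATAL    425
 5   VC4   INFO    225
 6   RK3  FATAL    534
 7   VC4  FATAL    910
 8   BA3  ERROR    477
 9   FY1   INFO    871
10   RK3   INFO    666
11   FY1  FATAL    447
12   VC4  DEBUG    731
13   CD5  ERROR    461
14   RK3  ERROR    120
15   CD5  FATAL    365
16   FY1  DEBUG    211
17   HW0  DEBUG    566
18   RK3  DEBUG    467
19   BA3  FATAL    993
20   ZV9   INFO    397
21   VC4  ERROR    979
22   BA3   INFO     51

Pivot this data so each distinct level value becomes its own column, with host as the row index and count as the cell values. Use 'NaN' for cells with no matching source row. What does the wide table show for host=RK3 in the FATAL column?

The long row with host=RK3, level=FATAL has count=534.

534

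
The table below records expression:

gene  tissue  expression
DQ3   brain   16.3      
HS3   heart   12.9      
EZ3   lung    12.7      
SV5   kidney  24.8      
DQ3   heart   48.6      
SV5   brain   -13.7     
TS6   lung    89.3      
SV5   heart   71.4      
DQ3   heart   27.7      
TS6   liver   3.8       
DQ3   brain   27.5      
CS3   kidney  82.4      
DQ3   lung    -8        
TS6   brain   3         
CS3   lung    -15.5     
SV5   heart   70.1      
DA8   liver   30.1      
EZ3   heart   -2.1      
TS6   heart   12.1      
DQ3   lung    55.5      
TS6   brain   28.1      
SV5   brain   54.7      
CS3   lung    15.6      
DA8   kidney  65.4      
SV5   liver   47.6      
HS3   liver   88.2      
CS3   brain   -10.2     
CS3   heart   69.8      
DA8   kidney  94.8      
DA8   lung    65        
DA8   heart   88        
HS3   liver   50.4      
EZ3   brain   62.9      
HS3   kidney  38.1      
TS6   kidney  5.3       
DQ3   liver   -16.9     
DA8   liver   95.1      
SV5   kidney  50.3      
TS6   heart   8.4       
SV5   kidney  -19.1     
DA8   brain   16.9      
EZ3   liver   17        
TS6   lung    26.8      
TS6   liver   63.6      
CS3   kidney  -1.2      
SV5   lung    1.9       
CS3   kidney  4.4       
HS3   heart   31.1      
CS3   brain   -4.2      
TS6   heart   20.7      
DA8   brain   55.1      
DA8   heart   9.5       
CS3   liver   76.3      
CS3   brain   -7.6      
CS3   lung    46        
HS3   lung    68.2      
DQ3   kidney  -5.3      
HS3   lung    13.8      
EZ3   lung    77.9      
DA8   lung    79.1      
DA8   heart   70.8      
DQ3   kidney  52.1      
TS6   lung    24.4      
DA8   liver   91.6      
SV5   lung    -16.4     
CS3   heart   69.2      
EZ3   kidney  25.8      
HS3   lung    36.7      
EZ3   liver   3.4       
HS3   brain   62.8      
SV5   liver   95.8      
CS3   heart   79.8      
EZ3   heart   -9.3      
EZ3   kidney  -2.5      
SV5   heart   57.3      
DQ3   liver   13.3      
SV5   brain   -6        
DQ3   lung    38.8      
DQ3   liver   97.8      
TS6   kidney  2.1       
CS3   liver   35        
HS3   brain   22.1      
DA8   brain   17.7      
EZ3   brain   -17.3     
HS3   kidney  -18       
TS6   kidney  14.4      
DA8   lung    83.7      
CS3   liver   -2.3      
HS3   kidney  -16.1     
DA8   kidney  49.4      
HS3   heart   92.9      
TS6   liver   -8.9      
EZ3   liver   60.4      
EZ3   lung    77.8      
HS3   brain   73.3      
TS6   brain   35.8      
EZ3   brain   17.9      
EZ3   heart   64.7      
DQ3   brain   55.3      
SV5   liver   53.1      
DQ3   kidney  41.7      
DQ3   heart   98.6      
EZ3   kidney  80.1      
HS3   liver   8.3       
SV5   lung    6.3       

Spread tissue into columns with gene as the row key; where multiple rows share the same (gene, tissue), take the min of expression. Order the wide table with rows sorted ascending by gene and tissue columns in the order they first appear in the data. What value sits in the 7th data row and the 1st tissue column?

With rows sorted ascending by gene, row 7 is gene=TS6. tissue columns in first-appearance order: brain, heart, lung, kidney, liver; column 1 is brain.
Long rows with gene=TS6, tissue=brain: min(3, 28.1, 35.8) = 3.

3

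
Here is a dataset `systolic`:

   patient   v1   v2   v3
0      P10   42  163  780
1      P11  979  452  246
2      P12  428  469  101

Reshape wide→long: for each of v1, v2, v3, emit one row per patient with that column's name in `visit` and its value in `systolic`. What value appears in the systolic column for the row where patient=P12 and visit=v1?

Unpivoting turns each (patient, wide-column) pair into one long row.
The wide cell at row P12, column v1 holds 428, so the long row (P12, v1) has systolic=428.

428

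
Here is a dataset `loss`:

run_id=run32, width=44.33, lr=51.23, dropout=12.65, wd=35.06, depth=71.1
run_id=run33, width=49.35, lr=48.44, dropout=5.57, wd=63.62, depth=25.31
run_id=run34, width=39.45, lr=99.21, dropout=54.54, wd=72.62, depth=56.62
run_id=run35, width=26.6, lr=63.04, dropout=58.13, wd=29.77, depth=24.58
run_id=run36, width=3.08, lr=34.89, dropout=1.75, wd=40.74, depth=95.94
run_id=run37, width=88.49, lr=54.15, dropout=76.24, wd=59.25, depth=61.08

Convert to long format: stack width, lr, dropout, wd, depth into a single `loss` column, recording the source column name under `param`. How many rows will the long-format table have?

30

6 run_id values × 5 melted columns = 30 rows.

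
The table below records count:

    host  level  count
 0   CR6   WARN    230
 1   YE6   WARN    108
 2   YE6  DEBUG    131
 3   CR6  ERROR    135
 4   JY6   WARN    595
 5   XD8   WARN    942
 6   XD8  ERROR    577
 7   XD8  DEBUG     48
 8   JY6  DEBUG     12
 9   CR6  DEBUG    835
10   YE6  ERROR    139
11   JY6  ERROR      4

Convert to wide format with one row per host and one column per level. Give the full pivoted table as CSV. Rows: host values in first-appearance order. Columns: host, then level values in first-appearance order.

Columns: host plus the 3 distinct level values (WARN, DEBUG, ERROR).
For example, row CR6 column WARN takes count=230 from the long row (CR6, WARN).

host,WARN,DEBUG,ERROR
CR6,230,835,135
YE6,108,131,139
JY6,595,12,4
XD8,942,48,577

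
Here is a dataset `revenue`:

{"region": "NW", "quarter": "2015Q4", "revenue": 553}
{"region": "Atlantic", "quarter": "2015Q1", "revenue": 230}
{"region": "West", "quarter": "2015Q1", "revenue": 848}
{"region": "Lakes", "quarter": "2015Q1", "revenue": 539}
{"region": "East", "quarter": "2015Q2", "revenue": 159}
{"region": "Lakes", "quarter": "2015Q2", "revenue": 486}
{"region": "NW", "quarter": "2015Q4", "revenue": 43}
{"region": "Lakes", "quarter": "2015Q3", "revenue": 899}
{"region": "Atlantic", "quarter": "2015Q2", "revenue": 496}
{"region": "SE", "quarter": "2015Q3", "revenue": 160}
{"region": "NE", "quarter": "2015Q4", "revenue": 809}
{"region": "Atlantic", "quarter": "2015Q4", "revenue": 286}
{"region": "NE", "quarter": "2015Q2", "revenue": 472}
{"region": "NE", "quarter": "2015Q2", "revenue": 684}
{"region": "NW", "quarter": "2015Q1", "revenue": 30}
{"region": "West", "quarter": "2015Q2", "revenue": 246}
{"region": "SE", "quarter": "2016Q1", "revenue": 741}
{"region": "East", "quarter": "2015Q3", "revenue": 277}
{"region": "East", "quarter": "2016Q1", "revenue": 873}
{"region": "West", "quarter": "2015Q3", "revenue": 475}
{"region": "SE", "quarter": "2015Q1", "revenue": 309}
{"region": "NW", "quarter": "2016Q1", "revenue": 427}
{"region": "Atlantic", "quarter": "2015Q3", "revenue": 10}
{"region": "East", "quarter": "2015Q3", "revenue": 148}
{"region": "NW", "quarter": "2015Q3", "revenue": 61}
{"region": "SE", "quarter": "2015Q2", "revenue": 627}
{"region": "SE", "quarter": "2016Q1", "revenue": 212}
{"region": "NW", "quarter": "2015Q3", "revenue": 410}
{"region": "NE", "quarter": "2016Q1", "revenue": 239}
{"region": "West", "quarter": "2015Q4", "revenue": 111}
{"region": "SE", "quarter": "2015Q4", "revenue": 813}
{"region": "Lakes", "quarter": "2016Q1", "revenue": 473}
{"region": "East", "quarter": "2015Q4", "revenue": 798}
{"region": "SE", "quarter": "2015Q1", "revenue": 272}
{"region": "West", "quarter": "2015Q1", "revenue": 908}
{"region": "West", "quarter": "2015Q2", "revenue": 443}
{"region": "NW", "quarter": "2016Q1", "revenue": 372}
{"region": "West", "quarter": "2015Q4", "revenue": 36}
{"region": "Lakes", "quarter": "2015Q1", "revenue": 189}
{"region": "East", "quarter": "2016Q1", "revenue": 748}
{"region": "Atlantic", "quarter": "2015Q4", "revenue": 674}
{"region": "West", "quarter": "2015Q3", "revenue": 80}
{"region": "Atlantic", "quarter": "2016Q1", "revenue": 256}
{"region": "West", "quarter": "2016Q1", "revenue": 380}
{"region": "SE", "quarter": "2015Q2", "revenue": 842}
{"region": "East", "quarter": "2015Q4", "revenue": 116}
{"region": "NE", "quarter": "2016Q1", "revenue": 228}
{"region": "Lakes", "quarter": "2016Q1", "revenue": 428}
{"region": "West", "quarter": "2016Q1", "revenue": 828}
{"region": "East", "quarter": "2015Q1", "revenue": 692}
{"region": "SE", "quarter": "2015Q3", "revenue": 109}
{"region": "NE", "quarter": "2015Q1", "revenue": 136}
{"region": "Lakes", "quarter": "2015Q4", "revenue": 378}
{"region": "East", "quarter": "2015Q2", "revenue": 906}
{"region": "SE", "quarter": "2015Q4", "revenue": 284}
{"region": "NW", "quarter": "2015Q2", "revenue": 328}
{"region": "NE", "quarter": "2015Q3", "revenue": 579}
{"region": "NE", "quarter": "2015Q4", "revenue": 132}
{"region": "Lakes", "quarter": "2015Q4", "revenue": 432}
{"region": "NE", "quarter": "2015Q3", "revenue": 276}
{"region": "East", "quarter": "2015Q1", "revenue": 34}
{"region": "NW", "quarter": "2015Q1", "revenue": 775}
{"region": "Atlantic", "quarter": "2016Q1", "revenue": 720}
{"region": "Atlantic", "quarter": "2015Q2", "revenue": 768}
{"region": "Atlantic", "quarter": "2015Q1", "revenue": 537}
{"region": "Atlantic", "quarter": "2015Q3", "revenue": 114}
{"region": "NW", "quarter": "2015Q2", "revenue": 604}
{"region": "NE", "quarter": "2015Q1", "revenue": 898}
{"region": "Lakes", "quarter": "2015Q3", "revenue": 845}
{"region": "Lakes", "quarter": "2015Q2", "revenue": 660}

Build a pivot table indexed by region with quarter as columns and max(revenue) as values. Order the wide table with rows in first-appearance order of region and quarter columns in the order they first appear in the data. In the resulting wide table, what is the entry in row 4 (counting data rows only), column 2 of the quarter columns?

With rows in first-appearance order of region, row 4 is region=Lakes. quarter columns in first-appearance order: 2015Q4, 2015Q1, 2015Q2, 2015Q3, 2016Q1; column 2 is 2015Q1.
Long rows with region=Lakes, quarter=2015Q1: max(539, 189) = 539.

539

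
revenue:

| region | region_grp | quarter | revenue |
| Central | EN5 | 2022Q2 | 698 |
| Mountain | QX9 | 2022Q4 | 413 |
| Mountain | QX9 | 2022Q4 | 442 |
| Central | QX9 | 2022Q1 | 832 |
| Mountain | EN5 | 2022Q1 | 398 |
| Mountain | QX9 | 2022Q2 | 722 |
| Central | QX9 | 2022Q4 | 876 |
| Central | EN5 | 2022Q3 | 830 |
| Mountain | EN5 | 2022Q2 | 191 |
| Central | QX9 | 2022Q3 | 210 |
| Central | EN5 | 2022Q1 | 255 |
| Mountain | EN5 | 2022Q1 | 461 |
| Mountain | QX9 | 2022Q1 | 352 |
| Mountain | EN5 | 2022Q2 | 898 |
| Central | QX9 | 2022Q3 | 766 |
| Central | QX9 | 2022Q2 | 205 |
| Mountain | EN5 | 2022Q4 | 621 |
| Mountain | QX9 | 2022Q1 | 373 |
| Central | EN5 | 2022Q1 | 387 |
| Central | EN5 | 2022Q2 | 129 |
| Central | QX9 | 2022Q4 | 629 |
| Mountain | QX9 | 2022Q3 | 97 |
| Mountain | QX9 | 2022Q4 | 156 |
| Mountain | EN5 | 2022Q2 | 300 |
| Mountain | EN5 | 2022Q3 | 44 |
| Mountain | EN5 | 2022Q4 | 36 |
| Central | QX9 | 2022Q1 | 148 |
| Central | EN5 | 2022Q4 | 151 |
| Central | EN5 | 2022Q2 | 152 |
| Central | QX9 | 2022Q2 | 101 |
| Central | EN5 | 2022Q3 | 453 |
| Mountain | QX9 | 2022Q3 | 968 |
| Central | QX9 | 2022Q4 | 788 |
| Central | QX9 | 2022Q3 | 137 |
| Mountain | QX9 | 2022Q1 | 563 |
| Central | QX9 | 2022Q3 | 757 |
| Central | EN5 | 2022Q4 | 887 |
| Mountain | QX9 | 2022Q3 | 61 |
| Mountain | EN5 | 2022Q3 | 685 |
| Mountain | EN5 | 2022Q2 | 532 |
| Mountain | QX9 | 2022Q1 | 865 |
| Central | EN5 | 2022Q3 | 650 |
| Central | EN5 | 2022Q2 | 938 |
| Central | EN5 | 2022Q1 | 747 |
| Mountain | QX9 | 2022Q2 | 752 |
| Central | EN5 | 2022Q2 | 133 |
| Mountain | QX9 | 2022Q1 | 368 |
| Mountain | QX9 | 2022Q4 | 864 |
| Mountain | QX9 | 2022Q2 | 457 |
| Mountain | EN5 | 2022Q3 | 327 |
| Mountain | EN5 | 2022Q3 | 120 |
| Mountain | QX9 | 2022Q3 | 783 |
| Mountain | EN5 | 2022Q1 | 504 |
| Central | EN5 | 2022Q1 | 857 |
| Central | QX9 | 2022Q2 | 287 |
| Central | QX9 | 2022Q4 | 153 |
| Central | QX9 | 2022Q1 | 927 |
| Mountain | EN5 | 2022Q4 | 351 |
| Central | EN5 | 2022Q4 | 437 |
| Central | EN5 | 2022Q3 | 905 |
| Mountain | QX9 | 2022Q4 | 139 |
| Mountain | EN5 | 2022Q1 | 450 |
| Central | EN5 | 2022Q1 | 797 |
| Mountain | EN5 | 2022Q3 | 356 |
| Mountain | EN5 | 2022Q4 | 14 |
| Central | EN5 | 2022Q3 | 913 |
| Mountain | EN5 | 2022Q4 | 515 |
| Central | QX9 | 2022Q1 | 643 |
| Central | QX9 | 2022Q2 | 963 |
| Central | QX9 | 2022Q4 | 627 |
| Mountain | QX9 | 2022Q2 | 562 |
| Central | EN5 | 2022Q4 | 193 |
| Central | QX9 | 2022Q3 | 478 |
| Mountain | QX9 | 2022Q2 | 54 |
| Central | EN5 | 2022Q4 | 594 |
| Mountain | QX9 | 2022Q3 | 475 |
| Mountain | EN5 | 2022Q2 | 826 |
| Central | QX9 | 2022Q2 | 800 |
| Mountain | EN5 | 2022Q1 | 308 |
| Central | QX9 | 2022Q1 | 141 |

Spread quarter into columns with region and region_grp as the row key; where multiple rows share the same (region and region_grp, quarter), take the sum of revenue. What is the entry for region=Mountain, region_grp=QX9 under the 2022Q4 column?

2014

Rows with region=Mountain, region_grp=QX9 and quarter=2022Q4: revenue values are 413, 442, 156, 864, 139.
413 + 442 + 156 + 864 + 139 = 2014.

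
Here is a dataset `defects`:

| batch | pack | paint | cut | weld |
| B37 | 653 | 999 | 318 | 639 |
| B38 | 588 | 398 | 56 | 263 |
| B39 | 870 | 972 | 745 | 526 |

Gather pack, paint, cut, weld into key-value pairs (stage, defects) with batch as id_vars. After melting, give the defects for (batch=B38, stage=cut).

Unpivoting turns each (batch, wide-column) pair into one long row.
The wide cell at row B38, column cut holds 56, so the long row (B38, cut) has defects=56.

56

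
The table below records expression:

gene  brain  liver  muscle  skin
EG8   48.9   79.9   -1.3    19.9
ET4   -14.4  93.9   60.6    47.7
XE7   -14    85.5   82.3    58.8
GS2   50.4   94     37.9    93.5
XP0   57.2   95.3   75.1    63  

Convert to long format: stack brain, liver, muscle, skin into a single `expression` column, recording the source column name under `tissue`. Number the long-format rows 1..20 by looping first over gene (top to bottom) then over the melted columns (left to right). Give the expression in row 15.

37.9

20 rows total (5 × 4). Row 15: index ⌊(15-1)/4⌋ = 3 into gene → GS2; (15-1) mod 4 = 2 into the melted columns → muscle.
So row 15 is (GS2, muscle, 37.9); expression = 37.9.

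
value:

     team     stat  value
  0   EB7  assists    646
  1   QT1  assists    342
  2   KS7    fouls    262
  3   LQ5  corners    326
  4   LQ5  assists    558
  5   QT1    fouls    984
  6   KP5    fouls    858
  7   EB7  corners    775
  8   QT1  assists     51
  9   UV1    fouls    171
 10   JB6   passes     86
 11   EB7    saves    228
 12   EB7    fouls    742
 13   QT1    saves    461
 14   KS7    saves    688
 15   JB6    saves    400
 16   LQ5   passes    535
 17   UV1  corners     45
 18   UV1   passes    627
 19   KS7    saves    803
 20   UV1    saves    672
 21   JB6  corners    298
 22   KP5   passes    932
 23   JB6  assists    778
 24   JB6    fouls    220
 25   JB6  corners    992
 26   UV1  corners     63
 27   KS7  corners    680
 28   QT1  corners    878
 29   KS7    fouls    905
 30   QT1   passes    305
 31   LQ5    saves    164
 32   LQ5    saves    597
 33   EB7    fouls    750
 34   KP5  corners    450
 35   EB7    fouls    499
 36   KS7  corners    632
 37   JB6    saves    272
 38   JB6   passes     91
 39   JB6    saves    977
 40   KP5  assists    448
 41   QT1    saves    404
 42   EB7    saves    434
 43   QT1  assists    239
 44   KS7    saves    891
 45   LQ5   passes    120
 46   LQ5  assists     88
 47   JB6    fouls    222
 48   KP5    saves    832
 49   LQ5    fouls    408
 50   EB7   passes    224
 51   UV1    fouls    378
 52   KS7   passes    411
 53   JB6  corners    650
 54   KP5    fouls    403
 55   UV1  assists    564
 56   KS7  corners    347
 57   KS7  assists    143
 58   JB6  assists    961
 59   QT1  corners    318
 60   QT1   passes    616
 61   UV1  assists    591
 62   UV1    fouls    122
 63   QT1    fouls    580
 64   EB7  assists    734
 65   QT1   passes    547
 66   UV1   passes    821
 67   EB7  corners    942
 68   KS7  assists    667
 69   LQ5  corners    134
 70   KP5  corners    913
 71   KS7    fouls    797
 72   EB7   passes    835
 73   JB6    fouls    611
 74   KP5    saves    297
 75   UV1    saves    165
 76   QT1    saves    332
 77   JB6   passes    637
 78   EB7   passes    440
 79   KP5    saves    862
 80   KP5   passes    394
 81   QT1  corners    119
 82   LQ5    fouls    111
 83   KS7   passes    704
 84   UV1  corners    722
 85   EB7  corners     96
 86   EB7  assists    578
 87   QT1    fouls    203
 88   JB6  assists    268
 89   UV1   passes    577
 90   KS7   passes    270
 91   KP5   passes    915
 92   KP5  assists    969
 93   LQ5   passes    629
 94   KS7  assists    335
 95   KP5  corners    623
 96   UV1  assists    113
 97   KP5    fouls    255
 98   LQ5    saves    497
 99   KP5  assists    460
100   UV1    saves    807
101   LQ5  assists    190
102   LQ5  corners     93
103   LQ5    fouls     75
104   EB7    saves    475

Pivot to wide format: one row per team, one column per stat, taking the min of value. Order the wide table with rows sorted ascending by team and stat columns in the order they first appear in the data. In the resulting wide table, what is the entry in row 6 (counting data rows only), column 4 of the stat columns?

305

With rows sorted ascending by team, row 6 is team=QT1. stat columns in first-appearance order: assists, fouls, corners, passes, saves; column 4 is passes.
Long rows with team=QT1, stat=passes: min(305, 616, 547) = 305.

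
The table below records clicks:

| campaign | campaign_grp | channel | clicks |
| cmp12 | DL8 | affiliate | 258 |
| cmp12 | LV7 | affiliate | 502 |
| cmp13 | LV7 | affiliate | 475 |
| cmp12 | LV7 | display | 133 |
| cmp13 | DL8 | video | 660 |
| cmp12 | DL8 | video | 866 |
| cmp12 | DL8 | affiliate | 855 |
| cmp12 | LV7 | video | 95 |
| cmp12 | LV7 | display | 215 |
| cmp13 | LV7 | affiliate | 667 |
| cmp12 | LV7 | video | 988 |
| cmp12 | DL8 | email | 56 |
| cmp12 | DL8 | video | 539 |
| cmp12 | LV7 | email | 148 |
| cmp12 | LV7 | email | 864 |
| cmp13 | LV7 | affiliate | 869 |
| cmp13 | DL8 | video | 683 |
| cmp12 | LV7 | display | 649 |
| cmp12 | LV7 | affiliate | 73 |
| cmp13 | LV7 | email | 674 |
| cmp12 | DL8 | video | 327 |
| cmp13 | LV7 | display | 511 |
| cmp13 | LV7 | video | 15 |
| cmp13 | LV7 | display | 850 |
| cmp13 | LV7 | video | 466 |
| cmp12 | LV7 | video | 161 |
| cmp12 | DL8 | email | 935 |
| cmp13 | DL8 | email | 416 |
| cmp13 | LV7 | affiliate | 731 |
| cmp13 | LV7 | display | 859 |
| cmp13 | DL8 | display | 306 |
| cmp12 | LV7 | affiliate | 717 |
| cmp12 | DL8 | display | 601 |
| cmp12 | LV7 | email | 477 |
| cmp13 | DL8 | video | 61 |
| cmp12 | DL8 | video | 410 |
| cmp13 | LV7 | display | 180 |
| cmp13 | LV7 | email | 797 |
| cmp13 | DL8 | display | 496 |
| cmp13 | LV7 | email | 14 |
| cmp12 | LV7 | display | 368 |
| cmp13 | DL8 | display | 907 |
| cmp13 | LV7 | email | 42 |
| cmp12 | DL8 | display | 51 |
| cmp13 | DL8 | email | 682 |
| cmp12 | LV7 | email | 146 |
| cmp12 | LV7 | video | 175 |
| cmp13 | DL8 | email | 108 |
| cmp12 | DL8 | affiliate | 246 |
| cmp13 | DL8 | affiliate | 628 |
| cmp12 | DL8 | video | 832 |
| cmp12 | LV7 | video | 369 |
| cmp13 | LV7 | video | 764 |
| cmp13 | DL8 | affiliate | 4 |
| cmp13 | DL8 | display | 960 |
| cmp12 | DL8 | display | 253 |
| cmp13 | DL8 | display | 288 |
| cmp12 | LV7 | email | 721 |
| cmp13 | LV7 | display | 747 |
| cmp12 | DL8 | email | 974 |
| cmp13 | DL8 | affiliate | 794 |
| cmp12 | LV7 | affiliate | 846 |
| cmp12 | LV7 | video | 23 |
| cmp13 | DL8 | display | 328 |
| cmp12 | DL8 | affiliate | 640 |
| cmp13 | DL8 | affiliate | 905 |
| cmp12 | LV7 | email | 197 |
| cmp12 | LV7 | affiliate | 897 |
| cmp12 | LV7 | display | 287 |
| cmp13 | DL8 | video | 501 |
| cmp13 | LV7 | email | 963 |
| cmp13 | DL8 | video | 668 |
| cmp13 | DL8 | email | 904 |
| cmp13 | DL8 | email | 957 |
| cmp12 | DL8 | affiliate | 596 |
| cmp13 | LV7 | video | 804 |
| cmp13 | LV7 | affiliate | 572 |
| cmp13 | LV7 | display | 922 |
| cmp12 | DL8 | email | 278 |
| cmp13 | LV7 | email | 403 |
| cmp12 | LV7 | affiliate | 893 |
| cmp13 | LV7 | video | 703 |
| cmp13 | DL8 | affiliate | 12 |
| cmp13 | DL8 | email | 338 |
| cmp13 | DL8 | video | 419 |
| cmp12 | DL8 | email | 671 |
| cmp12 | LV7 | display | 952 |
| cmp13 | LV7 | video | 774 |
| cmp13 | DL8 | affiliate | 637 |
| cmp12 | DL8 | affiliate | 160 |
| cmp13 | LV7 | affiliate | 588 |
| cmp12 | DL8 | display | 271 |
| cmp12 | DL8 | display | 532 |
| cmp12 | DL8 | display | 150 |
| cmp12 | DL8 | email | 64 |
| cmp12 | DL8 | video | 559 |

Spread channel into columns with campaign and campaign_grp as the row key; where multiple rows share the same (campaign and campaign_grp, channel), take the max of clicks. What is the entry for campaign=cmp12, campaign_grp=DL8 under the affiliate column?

Rows with campaign=cmp12, campaign_grp=DL8 and channel=affiliate: clicks values are 258, 855, 246, 640, 596, 160.
max(258, 855, 246, 640, 596, 160) = 855.

855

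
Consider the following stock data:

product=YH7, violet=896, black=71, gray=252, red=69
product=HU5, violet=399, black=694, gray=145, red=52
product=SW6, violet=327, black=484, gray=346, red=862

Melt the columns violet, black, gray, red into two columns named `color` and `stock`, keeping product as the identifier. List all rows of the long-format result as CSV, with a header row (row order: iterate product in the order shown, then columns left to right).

Each (product, column) pair becomes one row: 3 × 4 = 12 rows.
For example, (YH7, violet) → stock=896.

product,color,stock
YH7,violet,896
YH7,black,71
YH7,gray,252
YH7,red,69
HU5,violet,399
HU5,black,694
HU5,gray,145
HU5,red,52
SW6,violet,327
SW6,black,484
SW6,gray,346
SW6,red,862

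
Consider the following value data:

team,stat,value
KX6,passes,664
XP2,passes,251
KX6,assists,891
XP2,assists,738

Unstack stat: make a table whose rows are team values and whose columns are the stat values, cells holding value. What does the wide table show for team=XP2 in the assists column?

738

Wide layout: rows indexed by team, columns are the 2 distinct stat values (passes, assists).
Cell (team=XP2, stat=assists) draws from the long row where team=XP2 and stat=assists, which has value=738.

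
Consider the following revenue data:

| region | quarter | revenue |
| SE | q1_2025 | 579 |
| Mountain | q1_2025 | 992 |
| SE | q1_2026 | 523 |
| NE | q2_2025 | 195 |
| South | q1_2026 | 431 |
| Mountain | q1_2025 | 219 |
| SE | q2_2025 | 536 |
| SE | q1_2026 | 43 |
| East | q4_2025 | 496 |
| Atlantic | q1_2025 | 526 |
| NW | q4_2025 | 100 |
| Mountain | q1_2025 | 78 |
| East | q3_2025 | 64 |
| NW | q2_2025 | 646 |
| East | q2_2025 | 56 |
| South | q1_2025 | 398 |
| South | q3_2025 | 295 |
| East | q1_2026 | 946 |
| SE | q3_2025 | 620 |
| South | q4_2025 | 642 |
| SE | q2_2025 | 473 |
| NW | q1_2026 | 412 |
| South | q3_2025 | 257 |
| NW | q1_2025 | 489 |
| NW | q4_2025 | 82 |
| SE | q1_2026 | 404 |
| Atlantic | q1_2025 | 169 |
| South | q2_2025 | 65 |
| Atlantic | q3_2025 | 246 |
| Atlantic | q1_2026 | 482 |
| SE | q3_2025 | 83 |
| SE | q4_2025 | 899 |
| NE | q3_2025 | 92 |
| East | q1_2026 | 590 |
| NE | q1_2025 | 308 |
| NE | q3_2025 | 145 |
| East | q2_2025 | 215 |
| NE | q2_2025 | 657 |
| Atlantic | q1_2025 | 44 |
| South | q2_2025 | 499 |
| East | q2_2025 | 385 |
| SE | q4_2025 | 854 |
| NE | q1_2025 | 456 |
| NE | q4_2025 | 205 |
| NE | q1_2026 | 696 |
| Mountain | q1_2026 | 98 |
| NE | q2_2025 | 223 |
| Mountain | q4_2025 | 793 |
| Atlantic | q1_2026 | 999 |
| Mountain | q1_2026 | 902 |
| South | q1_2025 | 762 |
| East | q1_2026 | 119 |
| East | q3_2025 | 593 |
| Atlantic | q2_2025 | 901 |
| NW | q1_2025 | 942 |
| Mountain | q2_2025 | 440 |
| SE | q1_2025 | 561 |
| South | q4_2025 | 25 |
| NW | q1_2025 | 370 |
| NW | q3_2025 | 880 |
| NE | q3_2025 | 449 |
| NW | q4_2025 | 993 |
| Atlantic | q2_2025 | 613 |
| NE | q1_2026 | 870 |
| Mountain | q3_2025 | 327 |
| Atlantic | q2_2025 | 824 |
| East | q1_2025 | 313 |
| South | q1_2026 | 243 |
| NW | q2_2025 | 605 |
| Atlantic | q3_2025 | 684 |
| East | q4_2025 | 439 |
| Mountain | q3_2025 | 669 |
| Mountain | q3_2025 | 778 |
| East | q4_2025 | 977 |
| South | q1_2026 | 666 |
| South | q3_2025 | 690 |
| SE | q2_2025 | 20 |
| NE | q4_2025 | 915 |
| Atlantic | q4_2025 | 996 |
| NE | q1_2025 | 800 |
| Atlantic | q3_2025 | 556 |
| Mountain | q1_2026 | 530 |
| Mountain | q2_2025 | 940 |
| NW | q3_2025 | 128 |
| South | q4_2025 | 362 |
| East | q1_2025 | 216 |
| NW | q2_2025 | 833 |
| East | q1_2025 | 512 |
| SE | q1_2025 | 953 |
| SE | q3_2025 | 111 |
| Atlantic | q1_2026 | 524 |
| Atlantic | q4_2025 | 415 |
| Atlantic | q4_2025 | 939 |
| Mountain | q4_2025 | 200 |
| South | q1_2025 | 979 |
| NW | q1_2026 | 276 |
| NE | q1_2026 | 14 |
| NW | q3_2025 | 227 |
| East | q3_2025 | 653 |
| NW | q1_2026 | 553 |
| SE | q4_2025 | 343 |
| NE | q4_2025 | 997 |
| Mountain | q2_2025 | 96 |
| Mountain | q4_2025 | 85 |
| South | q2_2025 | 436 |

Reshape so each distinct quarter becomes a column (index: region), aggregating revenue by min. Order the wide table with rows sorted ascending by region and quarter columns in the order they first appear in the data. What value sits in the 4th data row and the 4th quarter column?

205

With rows sorted ascending by region, row 4 is region=NE. quarter columns in first-appearance order: q1_2025, q1_2026, q2_2025, q4_2025, q3_2025; column 4 is q4_2025.
Long rows with region=NE, quarter=q4_2025: min(205, 915, 997) = 205.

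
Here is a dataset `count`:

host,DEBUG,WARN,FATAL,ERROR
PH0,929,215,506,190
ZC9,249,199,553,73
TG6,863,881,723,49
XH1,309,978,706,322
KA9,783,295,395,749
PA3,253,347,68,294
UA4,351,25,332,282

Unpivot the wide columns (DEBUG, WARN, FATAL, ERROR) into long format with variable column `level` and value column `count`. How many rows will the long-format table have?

7 host values × 4 melted columns = 28 rows.

28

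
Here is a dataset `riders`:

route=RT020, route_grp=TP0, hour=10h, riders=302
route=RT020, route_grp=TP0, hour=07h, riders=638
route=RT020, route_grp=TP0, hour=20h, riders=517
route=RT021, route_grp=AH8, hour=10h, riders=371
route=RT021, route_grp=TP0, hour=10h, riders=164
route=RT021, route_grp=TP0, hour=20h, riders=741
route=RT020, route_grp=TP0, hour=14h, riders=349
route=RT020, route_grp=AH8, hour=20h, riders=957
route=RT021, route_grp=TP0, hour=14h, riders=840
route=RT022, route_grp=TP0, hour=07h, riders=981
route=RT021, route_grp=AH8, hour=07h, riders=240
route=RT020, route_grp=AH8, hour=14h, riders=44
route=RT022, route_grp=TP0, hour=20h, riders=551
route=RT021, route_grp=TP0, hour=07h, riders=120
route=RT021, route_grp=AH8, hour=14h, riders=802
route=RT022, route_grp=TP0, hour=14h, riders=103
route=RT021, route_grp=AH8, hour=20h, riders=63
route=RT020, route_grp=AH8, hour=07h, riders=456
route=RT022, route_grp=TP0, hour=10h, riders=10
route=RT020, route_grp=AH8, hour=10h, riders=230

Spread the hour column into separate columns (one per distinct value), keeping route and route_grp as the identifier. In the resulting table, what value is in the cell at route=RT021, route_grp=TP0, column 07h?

Wide layout: rows indexed by route and route_grp, columns are the 4 distinct hour values (10h, 07h, 20h, 14h).
Cell (route=RT021, route_grp=TP0, hour=07h) draws from the long row where route=RT021, route_grp=TP0 and hour=07h, which has riders=120.

120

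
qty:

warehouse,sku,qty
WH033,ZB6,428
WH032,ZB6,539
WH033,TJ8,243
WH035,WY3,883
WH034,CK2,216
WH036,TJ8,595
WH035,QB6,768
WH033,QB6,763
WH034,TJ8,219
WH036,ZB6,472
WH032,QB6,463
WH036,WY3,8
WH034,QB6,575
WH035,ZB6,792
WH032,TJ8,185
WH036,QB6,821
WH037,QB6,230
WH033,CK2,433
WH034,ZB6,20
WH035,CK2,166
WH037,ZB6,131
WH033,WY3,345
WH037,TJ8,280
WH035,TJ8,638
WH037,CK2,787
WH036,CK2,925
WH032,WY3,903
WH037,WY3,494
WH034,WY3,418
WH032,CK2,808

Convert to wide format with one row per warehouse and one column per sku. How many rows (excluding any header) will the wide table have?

6 distinct warehouse values → 6 rows.

6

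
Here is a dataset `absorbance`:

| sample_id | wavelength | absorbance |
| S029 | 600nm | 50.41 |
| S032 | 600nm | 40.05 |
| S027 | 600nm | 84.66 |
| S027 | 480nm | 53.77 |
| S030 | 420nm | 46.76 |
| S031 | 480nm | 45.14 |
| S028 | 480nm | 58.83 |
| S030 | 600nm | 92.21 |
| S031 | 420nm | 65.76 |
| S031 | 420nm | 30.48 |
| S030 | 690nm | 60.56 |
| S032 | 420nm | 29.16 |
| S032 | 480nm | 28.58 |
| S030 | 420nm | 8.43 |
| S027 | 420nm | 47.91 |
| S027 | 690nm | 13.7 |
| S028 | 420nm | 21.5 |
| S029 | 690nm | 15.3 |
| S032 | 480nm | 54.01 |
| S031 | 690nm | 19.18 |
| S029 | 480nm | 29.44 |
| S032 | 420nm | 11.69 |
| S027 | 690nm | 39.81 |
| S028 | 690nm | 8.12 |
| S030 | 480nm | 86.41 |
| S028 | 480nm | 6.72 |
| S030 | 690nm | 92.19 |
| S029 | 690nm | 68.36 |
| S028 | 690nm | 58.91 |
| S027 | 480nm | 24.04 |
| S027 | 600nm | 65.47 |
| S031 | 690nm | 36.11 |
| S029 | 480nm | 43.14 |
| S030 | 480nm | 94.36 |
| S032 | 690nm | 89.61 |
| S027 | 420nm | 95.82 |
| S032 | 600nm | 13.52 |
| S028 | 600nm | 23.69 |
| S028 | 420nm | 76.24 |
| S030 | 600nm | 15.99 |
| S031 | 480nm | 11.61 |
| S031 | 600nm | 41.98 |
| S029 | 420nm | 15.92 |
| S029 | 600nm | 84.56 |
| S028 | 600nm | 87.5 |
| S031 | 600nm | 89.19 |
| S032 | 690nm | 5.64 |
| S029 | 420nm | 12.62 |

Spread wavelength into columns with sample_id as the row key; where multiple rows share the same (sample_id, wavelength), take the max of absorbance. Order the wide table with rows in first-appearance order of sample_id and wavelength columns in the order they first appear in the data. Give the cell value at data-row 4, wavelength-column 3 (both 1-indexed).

46.76

With rows in first-appearance order of sample_id, row 4 is sample_id=S030. wavelength columns in first-appearance order: 600nm, 480nm, 420nm, 690nm; column 3 is 420nm.
Long rows with sample_id=S030, wavelength=420nm: max(46.76, 8.43) = 46.76.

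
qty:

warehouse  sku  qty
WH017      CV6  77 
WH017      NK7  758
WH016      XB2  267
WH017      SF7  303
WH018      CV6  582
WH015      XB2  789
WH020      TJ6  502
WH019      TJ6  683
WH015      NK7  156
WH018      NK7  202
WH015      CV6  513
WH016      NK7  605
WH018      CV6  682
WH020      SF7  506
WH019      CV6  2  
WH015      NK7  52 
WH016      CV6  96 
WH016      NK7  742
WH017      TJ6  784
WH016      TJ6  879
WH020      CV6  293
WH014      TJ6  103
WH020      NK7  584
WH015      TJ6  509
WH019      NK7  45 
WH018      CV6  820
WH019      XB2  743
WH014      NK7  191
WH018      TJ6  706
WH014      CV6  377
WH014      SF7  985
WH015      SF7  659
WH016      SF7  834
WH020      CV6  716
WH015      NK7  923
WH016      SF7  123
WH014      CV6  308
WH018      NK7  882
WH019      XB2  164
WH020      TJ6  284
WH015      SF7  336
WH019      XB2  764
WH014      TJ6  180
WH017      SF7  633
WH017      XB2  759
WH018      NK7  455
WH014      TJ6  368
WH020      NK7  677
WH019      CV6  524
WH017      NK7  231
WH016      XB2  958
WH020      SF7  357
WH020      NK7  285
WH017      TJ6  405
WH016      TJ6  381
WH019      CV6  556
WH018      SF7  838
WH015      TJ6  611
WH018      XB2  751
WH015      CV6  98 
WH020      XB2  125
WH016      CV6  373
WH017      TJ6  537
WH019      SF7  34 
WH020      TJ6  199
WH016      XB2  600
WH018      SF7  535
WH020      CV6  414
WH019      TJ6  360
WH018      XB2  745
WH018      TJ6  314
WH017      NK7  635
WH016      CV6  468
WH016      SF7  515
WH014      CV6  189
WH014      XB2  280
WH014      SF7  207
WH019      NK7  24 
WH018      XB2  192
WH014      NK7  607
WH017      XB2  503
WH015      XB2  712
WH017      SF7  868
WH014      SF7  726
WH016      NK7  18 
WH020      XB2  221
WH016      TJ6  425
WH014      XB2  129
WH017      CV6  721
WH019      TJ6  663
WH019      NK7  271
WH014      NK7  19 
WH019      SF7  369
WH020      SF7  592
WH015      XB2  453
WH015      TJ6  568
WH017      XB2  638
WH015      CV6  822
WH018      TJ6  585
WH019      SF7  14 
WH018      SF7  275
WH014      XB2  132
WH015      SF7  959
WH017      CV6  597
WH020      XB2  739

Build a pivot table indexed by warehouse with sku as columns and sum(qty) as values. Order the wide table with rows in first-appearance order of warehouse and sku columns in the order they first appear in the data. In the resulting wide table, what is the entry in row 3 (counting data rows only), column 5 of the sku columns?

1605

With rows in first-appearance order of warehouse, row 3 is warehouse=WH018. sku columns in first-appearance order: CV6, NK7, XB2, SF7, TJ6; column 5 is TJ6.
Long rows with warehouse=WH018, sku=TJ6: 706 + 314 + 585 = 1605.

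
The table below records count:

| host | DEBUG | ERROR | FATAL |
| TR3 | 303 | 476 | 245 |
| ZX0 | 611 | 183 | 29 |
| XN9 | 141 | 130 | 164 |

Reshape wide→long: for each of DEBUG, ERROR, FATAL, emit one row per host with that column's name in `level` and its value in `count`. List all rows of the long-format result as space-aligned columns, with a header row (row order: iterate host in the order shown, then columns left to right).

Each (host, column) pair becomes one row: 3 × 3 = 9 rows.
For example, (TR3, DEBUG) → count=303.

host  level  count
TR3   DEBUG  303  
TR3   ERROR  476  
TR3   FATAL  245  
ZX0   DEBUG  611  
ZX0   ERROR  183  
ZX0   FATAL  29   
XN9   DEBUG  141  
XN9   ERROR  130  
XN9   FATAL  164  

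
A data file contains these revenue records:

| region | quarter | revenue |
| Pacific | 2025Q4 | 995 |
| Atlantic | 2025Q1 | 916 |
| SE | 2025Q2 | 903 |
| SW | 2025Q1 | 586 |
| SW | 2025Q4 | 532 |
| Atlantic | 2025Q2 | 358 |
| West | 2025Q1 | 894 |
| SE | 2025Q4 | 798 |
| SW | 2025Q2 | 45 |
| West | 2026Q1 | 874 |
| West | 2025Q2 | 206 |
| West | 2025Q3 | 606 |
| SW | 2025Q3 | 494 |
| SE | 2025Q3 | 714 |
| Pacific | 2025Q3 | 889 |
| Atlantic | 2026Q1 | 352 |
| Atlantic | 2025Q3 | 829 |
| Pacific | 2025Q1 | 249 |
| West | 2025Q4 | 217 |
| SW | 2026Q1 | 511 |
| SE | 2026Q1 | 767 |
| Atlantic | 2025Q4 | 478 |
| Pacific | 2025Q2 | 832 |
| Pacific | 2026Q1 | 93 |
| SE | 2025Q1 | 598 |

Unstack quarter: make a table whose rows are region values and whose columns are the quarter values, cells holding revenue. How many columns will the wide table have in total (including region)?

1 column for region plus 5 distinct quarter values → 6 columns.

6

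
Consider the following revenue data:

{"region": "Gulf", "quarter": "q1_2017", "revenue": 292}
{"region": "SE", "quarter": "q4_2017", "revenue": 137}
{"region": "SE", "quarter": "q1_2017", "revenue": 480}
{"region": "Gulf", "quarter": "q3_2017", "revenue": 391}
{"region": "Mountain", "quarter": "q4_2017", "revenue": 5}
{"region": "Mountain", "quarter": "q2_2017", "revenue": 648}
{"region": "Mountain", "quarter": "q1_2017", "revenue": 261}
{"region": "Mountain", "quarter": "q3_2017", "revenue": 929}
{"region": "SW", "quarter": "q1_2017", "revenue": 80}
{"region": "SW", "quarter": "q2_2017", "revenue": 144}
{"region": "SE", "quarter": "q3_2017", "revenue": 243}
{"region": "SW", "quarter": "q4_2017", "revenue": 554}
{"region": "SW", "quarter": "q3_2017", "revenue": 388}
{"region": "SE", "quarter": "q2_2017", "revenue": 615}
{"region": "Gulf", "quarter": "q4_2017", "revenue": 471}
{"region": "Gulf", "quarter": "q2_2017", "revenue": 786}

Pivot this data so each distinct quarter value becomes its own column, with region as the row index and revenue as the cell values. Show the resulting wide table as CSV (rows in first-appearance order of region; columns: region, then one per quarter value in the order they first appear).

Columns: region plus the 4 distinct quarter values (q1_2017, q4_2017, q3_2017, q2_2017).
For example, row Gulf column q1_2017 takes revenue=292 from the long row (Gulf, q1_2017).

region,q1_2017,q4_2017,q3_2017,q2_2017
Gulf,292,471,391,786
SE,480,137,243,615
Mountain,261,5,929,648
SW,80,554,388,144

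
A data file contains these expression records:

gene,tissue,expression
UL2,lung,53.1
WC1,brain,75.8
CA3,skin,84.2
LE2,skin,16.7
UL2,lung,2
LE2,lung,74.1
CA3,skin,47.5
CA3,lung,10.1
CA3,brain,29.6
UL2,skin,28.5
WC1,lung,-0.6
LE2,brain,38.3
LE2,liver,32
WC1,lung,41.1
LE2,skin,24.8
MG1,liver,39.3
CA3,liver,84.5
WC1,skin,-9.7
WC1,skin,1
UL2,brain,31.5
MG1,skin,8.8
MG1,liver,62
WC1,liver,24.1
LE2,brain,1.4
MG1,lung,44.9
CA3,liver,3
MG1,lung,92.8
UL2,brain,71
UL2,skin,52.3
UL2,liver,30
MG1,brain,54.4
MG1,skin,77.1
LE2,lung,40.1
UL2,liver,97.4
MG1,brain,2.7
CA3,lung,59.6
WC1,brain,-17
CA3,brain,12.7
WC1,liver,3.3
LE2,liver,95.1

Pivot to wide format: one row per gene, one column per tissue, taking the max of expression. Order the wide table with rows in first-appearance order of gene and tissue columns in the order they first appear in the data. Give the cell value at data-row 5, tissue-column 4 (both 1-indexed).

With rows in first-appearance order of gene, row 5 is gene=MG1. tissue columns in first-appearance order: lung, brain, skin, liver; column 4 is liver.
Long rows with gene=MG1, tissue=liver: max(39.3, 62) = 62.

62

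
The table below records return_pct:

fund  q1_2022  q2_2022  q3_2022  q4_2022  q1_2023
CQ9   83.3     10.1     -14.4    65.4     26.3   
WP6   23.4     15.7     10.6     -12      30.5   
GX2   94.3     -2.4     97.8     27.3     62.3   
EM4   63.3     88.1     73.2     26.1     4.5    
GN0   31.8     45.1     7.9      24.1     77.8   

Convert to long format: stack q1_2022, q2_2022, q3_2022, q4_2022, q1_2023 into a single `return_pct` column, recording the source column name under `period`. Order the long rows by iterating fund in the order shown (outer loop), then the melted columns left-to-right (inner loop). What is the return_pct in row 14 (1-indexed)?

25 rows total (5 × 5). Row 14: index ⌊(14-1)/5⌋ = 2 into fund → GX2; (14-1) mod 5 = 3 into the melted columns → q4_2022.
So row 14 is (GX2, q4_2022, 27.3); return_pct = 27.3.

27.3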